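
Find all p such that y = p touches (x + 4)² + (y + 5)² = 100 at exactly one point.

p = −15 or p = 5

Tangency holds when the distance from the centre (−4, −5) to the line equals the radius 10:
|0·(−4) + 1·(−5) − p| / √1 = 10
|p − (−5)| = 10, so p = 5 or p = −15.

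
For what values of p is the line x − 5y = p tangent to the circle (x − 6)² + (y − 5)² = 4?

For a tangent, require d(centre, line) = r = 2.
|1·6 − 5·5 − p| / √26 = 2
|p − (−19)| = 2√26.

p = −19 ± 2√26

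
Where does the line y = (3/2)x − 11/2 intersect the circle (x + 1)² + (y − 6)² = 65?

Express y = (−11 + 3x)/2 and substitute into the circle:
13x² − 130x + 273 = 0  ⟹  x² − 10x + 21 = 0
x = 7 or x = 3, giving (7, 5) and (3, −1).

(3, −1) and (7, 5)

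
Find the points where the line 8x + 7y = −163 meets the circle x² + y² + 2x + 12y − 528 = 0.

Substitute y = (−163 − 8x)/7:
113x² + 2034x − 12995 = 0  ⟹  x² + 18x − 115 = 0
x = 5 or x = −23, giving (5, −29) and (−23, 3).

(−23, 3) and (5, −29)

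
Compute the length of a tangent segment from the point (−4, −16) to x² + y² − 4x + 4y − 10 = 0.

The centre is (2, −2) and r = 3√2. The square of the distance from P to the centre is 36 + 196 = 232.
By the tangent–radius right angle, tangent length = √(|PO|² − r²) = √214.

√214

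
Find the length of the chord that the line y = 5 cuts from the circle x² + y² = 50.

10

Substitute y = 5:
x² − 25 = 0
x = 5 or x = −5, giving (5, 5) and (−5, 5).
Chord length = distance between (5, 5) and (−5, 5) = √100 = 10.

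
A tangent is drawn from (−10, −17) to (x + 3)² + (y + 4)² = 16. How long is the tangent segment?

Centre (−3, −4), r² = 16. |PO|² = (−7)² + (−13)² = 218.
By the tangent–radius right angle, tangent length = √(|PO|² − r²) = √202.

√202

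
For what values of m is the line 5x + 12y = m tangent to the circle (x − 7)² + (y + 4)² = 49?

m = −104 or m = 78

Tangency holds when the distance from the centre (7, −4) to the line equals the radius 7:
|5·7 + 12·(−4) − m| / √169 = 7
|m − (−13)| = 7·13, so m = 78 or m = −104.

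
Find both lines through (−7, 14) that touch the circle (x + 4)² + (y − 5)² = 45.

x + 2y = 21 and 2x − y = −28

Write the tangent as mx − y + (14 − m·(−7)) = 0 and set its distance from the centre to 3√5:
[m·(3) − (−9)]² = 45(m² + 1)
2m² − 3m − 2 = 0, so m = −1/2 or m = 2.
With m = −1/2: x + 2y = 21. With m = 2: 2x − y = −28.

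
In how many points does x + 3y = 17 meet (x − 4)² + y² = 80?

d² = (1·4 + 3·0 − (17))²/10 = 169/10; r² = 80.
Since d² < r², the line cuts the circle twice.

2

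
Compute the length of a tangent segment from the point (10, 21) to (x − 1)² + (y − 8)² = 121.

With centre O = (1, 8), |OP|² = 250 and r² = 121.
By the tangent–radius right angle, tangent length = √(|PO|² − r²) = √129.

√129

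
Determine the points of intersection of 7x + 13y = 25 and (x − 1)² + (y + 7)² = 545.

(−15, 10) and (24, −11)

Express y = (25 − 7x)/13 and substitute into the circle:
218x² − 1962x − 78480 = 0  ⟹  x² − 9x − 360 = 0
x = 24 or x = −15, giving (24, −11) and (−15, 10).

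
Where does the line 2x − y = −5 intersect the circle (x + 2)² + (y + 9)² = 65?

(−9, −13) and (−3, −1)

From the line, y = 2x + 5. Substituting:
5x² + 60x + 135 = 0  ⟹  x² + 12x + 27 = 0
x = −3 or x = −9, giving (−3, −1) and (−9, −13).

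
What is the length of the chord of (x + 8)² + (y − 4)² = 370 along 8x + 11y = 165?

The distance from (−8, 4) to the line is 185/√185, and r² = 370.
Chord = 2√(r² − d²) = 2·√(185) = 2√185.

2√185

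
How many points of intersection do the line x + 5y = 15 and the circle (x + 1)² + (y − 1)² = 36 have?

2

Centre (−1, 1), r² = 36. Distance² from centre to line = (−11)²/26 = 121/26.
Since d² < r², the line cuts the circle twice.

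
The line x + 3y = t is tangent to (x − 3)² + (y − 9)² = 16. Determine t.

t = 30 ± 4√10

The line touches the circle iff its distance from (3, 9) is 4:
|1·3 + 3·9 − t| / √10 = 4
|t − (30)| = 4√10.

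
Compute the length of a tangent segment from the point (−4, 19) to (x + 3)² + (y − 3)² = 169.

With centre O = (−3, 3), |OP|² = 257 and r² = 169.
The tangent meets the radius at right angles, so tangent² = |PO|² − r² = 257 − 169 = 88.

2√22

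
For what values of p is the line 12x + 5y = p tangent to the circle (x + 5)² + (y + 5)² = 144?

p = −241 or p = 71

For a tangent, require d(centre, line) = r = 12.
|12·(−5) + 5·(−5) − p| / √169 = 12
|p − (−85)| = 12·13, so p = 71 or p = −241.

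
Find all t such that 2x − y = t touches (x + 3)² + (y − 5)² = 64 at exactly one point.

The line touches the circle iff its distance from (−3, 5) is 8:
|2·(−3) − 1·5 − t| / √5 = 8
|t − (−11)| = 8√5.

t = −11 ± 8√5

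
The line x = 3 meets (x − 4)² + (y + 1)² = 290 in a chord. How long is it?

34

Centre (4, −1), r² = 290. Perpendicular distance d from centre to line = |1| / √1 = 1.
Half the chord is √(r² − d²) = √(289), so the full chord is 34.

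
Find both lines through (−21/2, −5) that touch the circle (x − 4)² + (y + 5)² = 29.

2x − 5y = 4 and 2x + 5y = −46

A line y − (−5) = m(x − (−21/2)) is tangent when its distance from (4, −5) is √29:
(29/2m − (0))² = 29(m² + 1)
25m² − 4 = 0, so m = 2/5 or m = −2/5.
With m = 2/5: 2x − 5y = 4. With m = −2/5: 2x + 5y = −46.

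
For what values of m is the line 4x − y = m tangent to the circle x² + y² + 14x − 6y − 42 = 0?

For a tangent, require d(centre, line) = r = 10.
|4·(−7) − 1·3 − m| / √17 = 10
|m − (−31)| = 10√17.

m = −31 ± 10√17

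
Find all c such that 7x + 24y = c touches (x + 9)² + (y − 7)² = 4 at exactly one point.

For a tangent, require d(centre, line) = r = 2.
|7·(−9) + 24·7 − c| / √625 = 2
|c − (105)| = 2·25, so c = 155 or c = 55.

c = 55 or c = 155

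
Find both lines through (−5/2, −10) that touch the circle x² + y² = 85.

6x + 7y = −85 and 2x − 9y = 85

A line y − (−10) = m(x − (−5/2)) is tangent when its distance from (0, 0) is √85:
[m·(5/2) − (10)]² = 85(m² + 1)
63m² + 40m − 12 = 0, so m = −6/7 or m = 2/9.
With m = −6/7: 6x + 7y = −85. With m = 2/9: 2x − 9y = 85.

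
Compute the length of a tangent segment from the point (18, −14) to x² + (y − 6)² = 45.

The centre is (0, 6) and r = 3√5. The square of the distance from P to the centre is 324 + 400 = 724.
By the tangent–radius right angle, tangent length = √(|PO|² − r²) = √679.

√679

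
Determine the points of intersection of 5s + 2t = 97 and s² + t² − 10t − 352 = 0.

(11, 21) and (19, 1)

Substitute t = (97 − 5s)/2:
29s² − 870s + 6061 = 0  ⟹  s² − 30s + 209 = 0
s = 19 or s = 11, giving (19, 1) and (11, 21).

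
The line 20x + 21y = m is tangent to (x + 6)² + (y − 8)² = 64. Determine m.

m = −184 or m = 280

Tangency holds when the distance from the centre (−6, 8) to the line equals the radius 8:
|20·(−6) + 21·8 − m| / √841 = 8
|m − (48)| = 8·29, so m = 280 or m = −184.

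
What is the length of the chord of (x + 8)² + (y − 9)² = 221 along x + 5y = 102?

3√26

Express y = (102 − x)/5 and substitute into the circle:
26x² + 286x − 676 = 0  ⟹  x² + 11x − 26 = 0
x = 2 or x = −13, giving (2, 20) and (−13, 23).
Chord length = distance between (2, 20) and (−13, 23) = √234 = 3√26.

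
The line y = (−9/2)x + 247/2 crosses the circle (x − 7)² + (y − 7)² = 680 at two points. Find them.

Express y = (247 − 9x)/2 and substitute into the circle:
85x² − 4250x + 51765 = 0  ⟹  x² − 50x + 609 = 0
x = 29 or x = 21, giving (29, −7) and (21, 29).

(21, 29) and (29, −7)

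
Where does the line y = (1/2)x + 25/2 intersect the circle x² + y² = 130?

Express y = (25 + x)/2 and substitute into the circle:
5x² + 50x + 105 = 0  ⟹  x² + 10x + 21 = 0
x = −3 or x = −7, giving (−3, 11) and (−7, 9).

(−7, 9) and (−3, 11)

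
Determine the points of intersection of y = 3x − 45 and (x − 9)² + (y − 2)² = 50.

(14, −3) and (16, 3)

Substitute y = 3x − 45:
10x² − 300x + 2240 = 0  ⟹  x² − 30x + 224 = 0
x = 16 or x = 14, giving (16, 3) and (14, −3).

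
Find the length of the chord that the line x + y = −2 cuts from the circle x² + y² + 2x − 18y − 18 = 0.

10√2

The distance from (−1, 9) to the line is 10/√2, and r² = 100.
Half the chord is √(r² − d²) = √(50), so the full chord is 10√2.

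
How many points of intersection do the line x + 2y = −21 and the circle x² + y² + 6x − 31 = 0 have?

Substituting the line into the circle gives 5x² + 66x + 317 = 0.
Discriminant = (66)² − 4·5·(317) = −1984 < 0.
No real roots: the line does not meet the circle.

0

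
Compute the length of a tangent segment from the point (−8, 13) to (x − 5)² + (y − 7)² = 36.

The centre is (5, 7) and r = 6. The square of the distance from P to the centre is 169 + 36 = 205.
Power of the point: PT² = |PO|² − r² = 169, so PT = 13.

13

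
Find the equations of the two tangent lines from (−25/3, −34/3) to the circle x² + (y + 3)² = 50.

Let a tangent through (−25/3, −34/3) have slope m. Its distance from (0, −3) must equal 5√2:
(25/3m − (25/3))² = 50(m² + 1)
7m² − 50m + 7 = 0, so m = 1/7 or m = 7.
Through (−25/3, −34/3) these give x − 7y = 71 and 7x − y = −47.

x − 7y = 71 and 7x − y = −47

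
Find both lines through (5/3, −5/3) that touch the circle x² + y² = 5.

x − 2y = 5 and 2x − y = 5

Let a tangent through (5/3, −5/3) have slope m. Its distance from (0, 0) must equal √5:
(−5/3m − (5/3))² = 5(m² + 1)
2m² − 5m + 2 = 0, so m = 1/2 or m = 2.
With m = 1/2: x − 2y = 5. With m = 2: 2x − y = 5.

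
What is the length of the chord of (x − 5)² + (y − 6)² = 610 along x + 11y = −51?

4√122

Centre (5, 6), r² = 610. Perpendicular distance d from centre to line = |122| / √122 = 122/√122.
Half the chord is √(r² − d²) = √(488), so the full chord is 4√122.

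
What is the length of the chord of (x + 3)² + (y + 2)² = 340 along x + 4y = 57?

From the line, y = (57 − x)/4. Substituting:
17x² − 34x − 1071 = 0  ⟹  x² − 2x − 63 = 0
x = 9 or x = −7, giving (9, 12) and (−7, 16).
|(9, 12) − (−7, 16)| = √((16)² + (−4)²) = 4√17.

4√17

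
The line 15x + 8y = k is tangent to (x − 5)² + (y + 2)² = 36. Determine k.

k = −43 or k = 161

The line touches the circle iff its distance from (5, −2) is 6:
|15·5 + 8·(−2) − k| / √289 = 6
|k − (59)| = 6·17, so k = 161 or k = −43.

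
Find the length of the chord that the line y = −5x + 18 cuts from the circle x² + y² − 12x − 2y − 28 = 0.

Substitute y = −5x + 18:
26x² − 182x + 260 = 0  ⟹  x² − 7x + 10 = 0
x = 5 or x = 2, giving (5, −7) and (2, 8).
Chord length = distance between (5, −7) and (2, 8) = √234 = 3√26.

3√26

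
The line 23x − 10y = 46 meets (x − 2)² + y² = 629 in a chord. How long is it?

2√629

Centre (2, 0), r² = 629. Perpendicular distance d from centre to line = |0| / √629 = 0/√629.
Half the chord is √(r² − d²) = √(629), so the full chord is 2√629.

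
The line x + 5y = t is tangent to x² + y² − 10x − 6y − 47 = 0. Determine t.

t = 20 ± 9√26

The line touches the circle iff its distance from (5, 3) is 9:
|1·5 + 5·3 − t| / √26 = 9
|t − (20)| = 9√26.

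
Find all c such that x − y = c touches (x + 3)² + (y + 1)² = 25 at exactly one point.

The line touches the circle iff its distance from (−3, −1) is 5:
|1·(−3) − 1·(−1) − c| / √2 = 5
|c − (−2)| = 5√2.

c = −2 ± 5√2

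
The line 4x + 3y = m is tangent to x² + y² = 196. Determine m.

The line touches the circle iff its distance from (0, 0) is 14:
|4·0 + 3·0 − m| / √25 = 14
|m| = 14·5, so m = 70 or m = −70.

m = −70 or m = 70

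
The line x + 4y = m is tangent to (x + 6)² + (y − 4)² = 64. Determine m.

The line touches the circle iff its distance from (−6, 4) is 8:
|1·(−6) + 4·4 − m| / √17 = 8
|m − (10)| = 8√17.

m = 10 ± 8√17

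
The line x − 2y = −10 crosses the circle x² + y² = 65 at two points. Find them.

Express y = (10 + x)/2 and substitute into the circle:
5x² + 20x − 160 = 0  ⟹  x² + 4x − 32 = 0
x = 4 or x = −8, giving (4, 7) and (−8, 1).

(−8, 1) and (4, 7)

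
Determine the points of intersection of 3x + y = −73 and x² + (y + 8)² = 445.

(−21, −10) and (−18, −19)

From the line, y = −3x − 73. Substituting:
10x² + 390x + 3780 = 0  ⟹  x² + 39x + 378 = 0
x = −18 or x = −21, giving (−18, −19) and (−21, −10).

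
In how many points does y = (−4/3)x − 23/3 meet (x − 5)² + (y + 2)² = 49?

Substituting the line into the circle gives 25x² + 46x + 73 = 0.
Δ = 2116 − 7300 = −5184.
No real roots: the line does not meet the circle.

0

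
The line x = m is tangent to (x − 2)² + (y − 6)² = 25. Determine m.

m = −3 or m = 7

Tangency holds when the distance from the centre (2, 6) to the line equals the radius 5:
|1·2 + 0·6 − m| / √1 = 5
|m − (2)| = 5, so m = 7 or m = −3.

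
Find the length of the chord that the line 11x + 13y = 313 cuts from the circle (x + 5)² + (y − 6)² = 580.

The distance from (−5, 6) to the line is 290/√290, and r² = 580.
Half the chord is √(r² − d²) = √(290), so the full chord is 2√290.

2√290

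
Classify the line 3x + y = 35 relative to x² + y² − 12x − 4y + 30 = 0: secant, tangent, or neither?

Substituting the line into the circle gives 10x² − 210x + 1115 = 0.
Δ = 44100 − 44600 = −500.
No real roots: the line does not meet the circle.

neither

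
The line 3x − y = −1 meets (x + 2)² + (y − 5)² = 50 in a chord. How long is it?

From the line, y = 3x + 1. Substituting:
10x² − 20x − 30 = 0  ⟹  x² − 2x − 3 = 0
x = 3 or x = −1, giving (3, 10) and (−1, −2).
|(3, 10) − (−1, −2)| = √((4)² + (12)²) = 4√10.

4√10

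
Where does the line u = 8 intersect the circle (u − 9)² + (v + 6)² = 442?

(8, −27) and (8, 15)

The line gives u = 8. Substituting into the circle:
v² + 12v − 405 = 0
v = 15 or v = −27, giving (8, 15) and (8, −27).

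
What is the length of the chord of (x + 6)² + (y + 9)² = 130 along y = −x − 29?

Centre (−6, −9), r² = 130. Perpendicular distance d from centre to line = |14| / √2 = 14/√2.
Chord = 2√(r² − d²) = 2·√(32) = 8√2.

8√2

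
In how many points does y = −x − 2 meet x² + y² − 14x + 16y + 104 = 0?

Substituting the line into the circle gives 2x² − 26x + 76 = 0.
Discriminant = (−26)² − 4·2·(76) = 68 > 0.
Two real roots: the line is a secant.

2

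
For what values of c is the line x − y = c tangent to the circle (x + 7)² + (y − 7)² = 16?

For a tangent, require d(centre, line) = r = 4.
|1·(−7) − 1·7 − c| / √2 = 4
|c − (−14)| = 4√2.

c = −14 ± 4√2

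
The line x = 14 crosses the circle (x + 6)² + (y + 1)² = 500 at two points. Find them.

The line gives x = 14. Substituting into the circle:
y² + 2y − 99 = 0
y = 9 or y = −11, giving (14, 9) and (14, −11).

(14, −11) and (14, 9)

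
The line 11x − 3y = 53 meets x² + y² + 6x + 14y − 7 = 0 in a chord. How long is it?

√130

The distance from (−3, −7) to the line is 65/√130, and r² = 65.
Half the chord is √(r² − d²) = √(65/2), so the full chord is √130.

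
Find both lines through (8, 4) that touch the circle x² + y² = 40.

x + 3y = 20 and 3x − y = 20

A line y − (4) = m(x − (8)) is tangent when its distance from (0, 0) is 2√10:
(−8m − (−4))² = 40(m² + 1)
3m² − 8m − 3 = 0, so m = −1/3 or m = 3.
With m = −1/3: x + 3y = 20. With m = 3: 3x − y = 20.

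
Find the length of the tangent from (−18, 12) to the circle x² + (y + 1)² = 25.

6√13

With centre O = (0, −1), |OP|² = 493 and r² = 25.
Power of the point: PT² = |PO|² − r² = 468, so PT = 6√13.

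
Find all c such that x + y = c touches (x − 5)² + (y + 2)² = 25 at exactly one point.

c = 3 ± 5√2

For a tangent, require d(centre, line) = r = 5.
|1·5 + 1·(−2) − c| / √2 = 5
|c − (3)| = 5√2.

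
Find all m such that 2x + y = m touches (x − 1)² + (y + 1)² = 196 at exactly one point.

m = 1 ± 14√5

For a tangent, require d(centre, line) = r = 14.
|2·1 + 1·(−1) − m| / √5 = 14
|m − (1)| = 14√5.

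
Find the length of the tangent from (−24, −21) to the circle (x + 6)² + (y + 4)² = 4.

With centre O = (−6, −4), |OP|² = 613 and r² = 4.
The tangent meets the radius at right angles, so tangent² = |PO|² − r² = 613 − 4 = 609.

√609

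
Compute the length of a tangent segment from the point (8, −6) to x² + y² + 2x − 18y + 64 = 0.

12√2

Centre (−1, 9), r² = 18. |PO|² = (9)² + (−15)² = 306.
By the tangent–radius right angle, tangent length = √(|PO|² − r²) = √288 = 12√2.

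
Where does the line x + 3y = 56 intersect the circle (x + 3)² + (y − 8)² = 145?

Substitute y = (56 − x)/3:
10x² − 10x − 200 = 0  ⟹  x² − x − 20 = 0
x = 5 or x = −4, giving (5, 17) and (−4, 20).

(−4, 20) and (5, 17)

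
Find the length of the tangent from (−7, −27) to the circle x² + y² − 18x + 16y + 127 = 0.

√599

Centre (9, −8), r² = 18. |PO|² = (−16)² + (−19)² = 617.
The tangent meets the radius at right angles, so tangent² = |PO|² − r² = 617 − 18 = 599.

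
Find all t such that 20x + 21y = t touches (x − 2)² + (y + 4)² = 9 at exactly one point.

t = −131 or t = 43

The line touches the circle iff its distance from (2, −4) is 3:
|20·2 + 21·(−4) − t| / √841 = 3
|t − (−44)| = 3·29, so t = 43 or t = −131.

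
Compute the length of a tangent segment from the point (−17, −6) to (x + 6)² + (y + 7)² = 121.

1

Centre (−6, −7), r² = 121. |PO|² = (−11)² + (1)² = 122.
By the tangent–radius right angle, tangent length = √(|PO|² − r²) = √1 = 1.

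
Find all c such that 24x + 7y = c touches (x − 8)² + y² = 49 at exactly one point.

For a tangent, require d(centre, line) = r = 7.
|24·8 + 7·0 − c| / √625 = 7
|c − (192)| = 7·25, so c = 367 or c = 17.

c = 17 or c = 367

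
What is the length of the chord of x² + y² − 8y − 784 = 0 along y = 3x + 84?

8√10

The distance from (0, 4) to the line is 80/√10, and r² = 800.
Half the chord is √(r² − d²) = √(160), so the full chord is 8√10.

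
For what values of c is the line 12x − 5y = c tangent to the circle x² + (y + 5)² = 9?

c = −14 or c = 64

Tangency holds when the distance from the centre (0, −5) to the line equals the radius 3:
|12·0 − 5·(−5) − c| / √169 = 3
|c − (25)| = 3·13, so c = 64 or c = −14.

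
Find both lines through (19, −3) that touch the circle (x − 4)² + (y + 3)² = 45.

Let a tangent through (19, −3) have slope m. Its distance from (4, −3) must equal 3√5:
(−15m − (0))² = 45(m² + 1)
4m² − 1 = 0, so m = 1/2 or m = −1/2.
Through (19, −3) these give x − 2y = 25 and x + 2y = 13.

x − 2y = 25 and x + 2y = 13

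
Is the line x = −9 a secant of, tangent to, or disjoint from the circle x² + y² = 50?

Substituting the line into the circle gives y² + 31 = 0.
Δ = 0 − 124 = −124.
No real roots: the line does not meet the circle.

disjoint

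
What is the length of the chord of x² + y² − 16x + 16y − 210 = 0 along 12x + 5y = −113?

26

The distance from (8, −8) to the line is 169/√169, and r² = 338.
Chord = 2√(r² − d²) = 2·√(169) = 26.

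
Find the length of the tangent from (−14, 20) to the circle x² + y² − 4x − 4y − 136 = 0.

The centre is (2, 2) and r = 12. The square of the distance from P to the centre is 256 + 324 = 580.
By the tangent–radius right angle, tangent length = √(|PO|² − r²) = √436 = 2√109.

2√109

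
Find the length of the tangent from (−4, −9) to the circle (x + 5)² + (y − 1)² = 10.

Centre (−5, 1), r² = 10. |PO|² = (1)² + (−10)² = 101.
Power of the point: PT² = |PO|² − r² = 91, so PT = √91.

√91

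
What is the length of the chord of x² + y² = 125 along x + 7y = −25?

From the line, y = (−25 − x)/7. Substituting:
50x² + 50x − 5500 = 0  ⟹  x² + x − 110 = 0
x = 10 or x = −11, giving (10, −5) and (−11, −2).
Chord length = distance between (10, −5) and (−11, −2) = √450 = 15√2.

15√2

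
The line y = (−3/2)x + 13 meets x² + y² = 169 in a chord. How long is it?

6√13

Substitute y = (26 − 3x)/2:
13x² − 156x = 0  ⟹  x² − 12x = 0
x = 12 or x = 0, giving (12, −5) and (0, 13).
Chord length = distance between (12, −5) and (0, 13) = √468 = 6√13.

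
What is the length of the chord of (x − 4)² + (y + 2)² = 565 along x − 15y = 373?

√226

Substitute y = (−373 + x)/15:
226x² − 2486x − 5876 = 0  ⟹  x² − 11x − 26 = 0
x = 13 or x = −2, giving (13, −24) and (−2, −25).
Chord length = distance between (13, −24) and (−2, −25) = √226 = √226.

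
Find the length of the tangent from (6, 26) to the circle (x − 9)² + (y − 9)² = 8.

The centre is (9, 9) and r = 2√2. The square of the distance from P to the centre is 9 + 289 = 298.
The tangent meets the radius at right angles, so tangent² = |PO|² − r² = 298 − 8 = 290.

√290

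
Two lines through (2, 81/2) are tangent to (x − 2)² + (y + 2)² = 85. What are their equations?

9x + 2y = 99 and 9x − 2y = −63

Write the tangent as mx − y + (81/2 − m·(2)) = 0 and set its distance from the centre to √85:
[m·(0) − (−85/2)]² = 85(m² + 1)
4m² − 81 = 0, so m = −9/2 or m = 9/2.
Through (2, 81/2) these give 9x + 2y = 99 and 9x − 2y = −63.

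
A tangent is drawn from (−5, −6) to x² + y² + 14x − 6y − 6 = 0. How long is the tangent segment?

√21

The centre is (−7, 3) and r = 8. The square of the distance from P to the centre is 4 + 81 = 85.
By the tangent–radius right angle, tangent length = √(|PO|² − r²) = √21.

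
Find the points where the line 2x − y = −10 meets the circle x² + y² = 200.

Substitute y = 2x + 10:
5x² + 40x − 100 = 0  ⟹  x² + 8x − 20 = 0
x = 2 or x = −10, giving (2, 14) and (−10, −10).

(−10, −10) and (2, 14)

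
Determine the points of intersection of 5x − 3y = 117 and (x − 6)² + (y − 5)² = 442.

(15, −14) and (27, 6)

Express y = (−117 + 5x)/3 and substitute into the circle:
34x² − 1428x + 13770 = 0  ⟹  x² − 42x + 405 = 0
x = 27 or x = 15, giving (27, 6) and (15, −14).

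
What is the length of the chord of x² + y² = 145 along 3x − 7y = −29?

Centre (0, 0), r² = 145. Perpendicular distance d from centre to line = |29| / √58 = 29/√58.
Chord = 2√(r² − d²) = 2·√(261/2) = 3√58.

3√58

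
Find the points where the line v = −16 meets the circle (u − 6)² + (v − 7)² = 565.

From the line, v = −16. Substituting:
u² − 12u = 0
u = 12 or u = 0, giving (12, −16) and (0, −16).

(0, −16) and (12, −16)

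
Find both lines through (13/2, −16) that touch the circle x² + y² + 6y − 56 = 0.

Write the tangent as mx − y + (−16 − m·(13/2)) = 0 and set its distance from the centre to √65:
(−13/2m − (13))² = 65(m² + 1)
7m² − 52m − 32 = 0, so m = 8 or m = −4/7.
With m = 8: 8x − y = 68. With m = −4/7: 4x + 7y = −86.

8x − y = 68 and 4x + 7y = −86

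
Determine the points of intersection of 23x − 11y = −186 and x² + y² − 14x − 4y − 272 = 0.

(−10, −4) and (1, 19)

From the line, y = (186 + 23x)/11. Substituting:
650x² + 5850x − 6500 = 0  ⟹  x² + 9x − 10 = 0
x = 1 or x = −10, giving (1, 19) and (−10, −4).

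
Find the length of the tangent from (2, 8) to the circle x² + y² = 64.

2

Centre (0, 0), r² = 64. |PO|² = (2)² + (8)² = 68.
The tangent meets the radius at right angles, so tangent² = |PO|² − r² = 68 − 64 = 4.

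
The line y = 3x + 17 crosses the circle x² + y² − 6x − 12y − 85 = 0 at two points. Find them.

Substitute y = 3x + 17:
10x² + 60x = 0  ⟹  x² + 6x = 0
x = 0 or x = −6, giving (0, 17) and (−6, −1).

(−6, −1) and (0, 17)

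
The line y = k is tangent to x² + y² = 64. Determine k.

The line touches the circle iff its distance from (0, 0) is 8:
|0·0 + 1·0 − k| / √1 = 8
|k| = 8, so k = 8 or k = −8.

k = −8 or k = 8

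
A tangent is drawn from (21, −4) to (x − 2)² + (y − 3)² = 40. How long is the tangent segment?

Centre (2, 3), r² = 40. |PO|² = (19)² + (−7)² = 410.
Power of the point: PT² = |PO|² − r² = 370, so PT = √370.

√370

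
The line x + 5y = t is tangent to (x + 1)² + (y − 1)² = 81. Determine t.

t = 4 ± 9√26

The line touches the circle iff its distance from (−1, 1) is 9:
|1·(−1) + 5·1 − t| / √26 = 9
|t − (4)| = 9√26.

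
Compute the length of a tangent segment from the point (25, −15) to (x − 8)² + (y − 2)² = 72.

√506

The centre is (8, 2) and r = 6√2. The square of the distance from P to the centre is 289 + 289 = 578.
By the tangent–radius right angle, tangent length = √(|PO|² − r²) = √506.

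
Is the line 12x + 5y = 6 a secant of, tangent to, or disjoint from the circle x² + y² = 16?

d² = (12·0 + 5·0 − (6))²/169 = 36/169; r² = 16.
Since d² < r², the line cuts the circle twice.

secant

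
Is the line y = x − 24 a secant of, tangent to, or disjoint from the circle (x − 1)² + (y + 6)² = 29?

Centre (1, −6), r² = 29. Distance² from centre to line = (−17)²/2 = 289/2.
Since d² > r², the line lies outside the circle.

disjoint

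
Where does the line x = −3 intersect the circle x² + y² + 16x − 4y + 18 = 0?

(−3, −3) and (−3, 7)

The line gives x = −3. Substituting into the circle:
y² − 4y − 21 = 0
y = 7 or y = −3, giving (−3, 7) and (−3, −3).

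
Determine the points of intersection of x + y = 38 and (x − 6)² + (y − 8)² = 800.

Substitute y = −x + 38:
2x² − 72x + 136 = 0  ⟹  x² − 36x + 68 = 0
x = 34 or x = 2, giving (34, 4) and (2, 36).

(2, 36) and (34, 4)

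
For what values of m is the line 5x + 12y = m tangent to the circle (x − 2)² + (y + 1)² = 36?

For a tangent, require d(centre, line) = r = 6.
|5·2 + 12·(−1) − m| / √169 = 6
|m − (−2)| = 6·13, so m = 76 or m = −80.

m = −80 or m = 76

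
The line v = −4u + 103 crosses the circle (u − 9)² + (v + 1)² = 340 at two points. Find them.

From the line, v = −4u + 103. Substituting:
17u² − 850u + 10557 = 0  ⟹  u² − 50u + 621 = 0
u = 27 or u = 23, giving (27, −5) and (23, 11).

(23, 11) and (27, −5)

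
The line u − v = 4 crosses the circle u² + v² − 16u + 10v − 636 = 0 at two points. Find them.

Express v = u − 4 and substitute into the circle:
2u² − 14u − 660 = 0  ⟹  u² − 7u − 330 = 0
u = 22 or u = −15, giving (22, 18) and (−15, −19).

(−15, −19) and (22, 18)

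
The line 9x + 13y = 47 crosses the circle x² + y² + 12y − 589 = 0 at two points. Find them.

Substitute y = (47 − 9x)/13:
250x² − 2250x − 90000 = 0  ⟹  x² − 9x − 360 = 0
x = 24 or x = −15, giving (24, −13) and (−15, 14).

(−15, 14) and (24, −13)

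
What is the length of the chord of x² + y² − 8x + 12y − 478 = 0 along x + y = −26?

22√2

Substitute y = −x − 26:
2x² + 32x − 114 = 0  ⟹  x² + 16x − 57 = 0
x = 3 or x = −19, giving (3, −29) and (−19, −7).
Chord length = distance between (3, −29) and (−19, −7) = √968 = 22√2.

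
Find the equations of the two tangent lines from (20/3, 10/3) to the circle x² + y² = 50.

A line y − (10/3) = m(x − (20/3)) is tangent when its distance from (0, 0) is 5√2:
[m·(−20/3) − (−10/3)]² = 50(m² + 1)
m² + 8m + 7 = 0, so m = −7 or m = −1.
Through (20/3, 10/3) these give 7x + y = 50 and x + y = 10.

7x + y = 50 and x + y = 10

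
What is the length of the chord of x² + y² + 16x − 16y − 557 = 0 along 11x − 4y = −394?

2√137

Substitute y = (394 + 11x)/4:
137x² + 8220x + 121108 = 0  ⟹  x² + 60x + 884 = 0
x = −26 or x = −34, giving (−26, 27) and (−34, 5).
|(−26, 27) − (−34, 5)| = √((8)² + (22)²) = 2√137.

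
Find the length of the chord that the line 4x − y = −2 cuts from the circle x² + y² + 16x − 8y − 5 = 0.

Substitute y = 4x + 2:
17x² − 17 = 0  ⟹  x² − 1 = 0
x = 1 or x = −1, giving (1, 6) and (−1, −2).
Chord length = distance between (1, 6) and (−1, −2) = √68 = 2√17.

2√17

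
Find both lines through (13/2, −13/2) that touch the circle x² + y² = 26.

Let a tangent through (13/2, −13/2) have slope m. Its distance from (0, 0) must equal √26:
[m·(−13/2) − (13/2)]² = 26(m² + 1)
5m² + 26m + 5 = 0, so m = −5 or m = −1/5.
Through (13/2, −13/2) these give 5x + y = 26 and x + 5y = −26.

5x + y = 26 and x + 5y = −26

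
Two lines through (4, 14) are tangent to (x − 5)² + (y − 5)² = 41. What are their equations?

Write the tangent as mx − y + (14 − m·(4)) = 0 and set its distance from the centre to √41:
(1m − (−9))² = 41(m² + 1)
20m² − 9m − 20 = 0, so m = −4/5 or m = 5/4.
With m = −4/5: 4x + 5y = 86. With m = 5/4: 5x − 4y = −36.

4x + 5y = 86 and 5x − 4y = −36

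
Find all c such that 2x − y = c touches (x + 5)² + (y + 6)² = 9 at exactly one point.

c = −4 ± 3√5

Tangency holds when the distance from the centre (−5, −6) to the line equals the radius 3:
|2·(−5) − 1·(−6) − c| / √5 = 3
|c − (−4)| = 3√5.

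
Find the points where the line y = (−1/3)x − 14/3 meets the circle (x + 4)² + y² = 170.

(−17, 1) and (7, −7)

Express y = (−14 − x)/3 and substitute into the circle:
10x² + 100x − 1190 = 0  ⟹  x² + 10x − 119 = 0
x = 7 or x = −17, giving (7, −7) and (−17, 1).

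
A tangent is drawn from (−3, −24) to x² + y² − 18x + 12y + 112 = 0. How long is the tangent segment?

√463

The centre is (9, −6) and r = √5. The square of the distance from P to the centre is 144 + 324 = 468.
The tangent meets the radius at right angles, so tangent² = |PO|² − r² = 468 − 5 = 463.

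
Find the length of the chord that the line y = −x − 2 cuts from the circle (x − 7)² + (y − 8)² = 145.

√2

Express y = −x − 2 and substitute into the circle:
2x² + 6x + 4 = 0  ⟹  x² + 3x + 2 = 0
x = −1 or x = −2, giving (−1, −1) and (−2, 0).
|(−1, −1) − (−2, 0)| = √((1)² + (−1)²) = √2.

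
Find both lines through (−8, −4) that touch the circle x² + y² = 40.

3x − y = −20 and x + 3y = −20

Write the tangent as mx − y + (−4 − m·(−8)) = 0 and set its distance from the centre to 2√10:
(8m − (4))² = 40(m² + 1)
3m² − 8m − 3 = 0, so m = 3 or m = −1/3.
Through (−8, −4) these give 3x − y = −20 and x + 3y = −20.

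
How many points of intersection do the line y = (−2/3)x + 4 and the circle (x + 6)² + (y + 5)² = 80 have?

0

Substituting the line into the circle gives 13x² + 333 = 0.
Δ = 0 − 17316 = −17316.
No real roots: the line does not meet the circle.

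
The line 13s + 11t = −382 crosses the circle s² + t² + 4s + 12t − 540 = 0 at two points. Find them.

(−26, −4) and (−4, −30)

From the line, t = (−382 − 13s)/11. Substituting:
290s² + 8700s + 30160 = 0  ⟹  s² + 30s + 104 = 0
s = −4 or s = −26, giving (−4, −30) and (−26, −4).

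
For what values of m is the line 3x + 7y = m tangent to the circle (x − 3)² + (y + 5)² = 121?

Tangency holds when the distance from the centre (3, −5) to the line equals the radius 11:
|3·3 + 7·(−5) − m| / √58 = 11
|m − (−26)| = 11√58.

m = −26 ± 11√58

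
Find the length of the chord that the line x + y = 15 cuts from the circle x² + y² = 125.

5√2

Substitute y = −x + 15:
2x² − 30x + 100 = 0  ⟹  x² − 15x + 50 = 0
x = 10 or x = 5, giving (10, 5) and (5, 10).
Chord length = distance between (10, 5) and (5, 10) = √50 = 5√2.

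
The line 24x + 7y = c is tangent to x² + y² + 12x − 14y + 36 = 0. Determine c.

For a tangent, require d(centre, line) = r = 7.
|24·(−6) + 7·7 − c| / √625 = 7
|c − (−95)| = 7·25, so c = 80 or c = −270.

c = −270 or c = 80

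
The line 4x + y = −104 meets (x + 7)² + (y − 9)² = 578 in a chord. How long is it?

6√17

Centre (−7, 9), r² = 578. Perpendicular distance d from centre to line = |85| / √17 = 85/√17.
Chord = 2√(r² − d²) = 2·√(153) = 6√17.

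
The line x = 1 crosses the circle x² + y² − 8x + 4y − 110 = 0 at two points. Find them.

(1, −13) and (1, 9)

The line gives x = 1. Substituting into the circle:
y² + 4y − 117 = 0
y = 9 or y = −13, giving (1, 9) and (1, −13).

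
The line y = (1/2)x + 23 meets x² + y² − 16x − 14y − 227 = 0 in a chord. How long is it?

4√5

Express y = (46 + x)/2 and substitute into the circle:
5x² − 80 = 0  ⟹  x² − 16 = 0
x = 4 or x = −4, giving (4, 25) and (−4, 21).
|(4, 25) − (−4, 21)| = √((8)² + (4)²) = 4√5.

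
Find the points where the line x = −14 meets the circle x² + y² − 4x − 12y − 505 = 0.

The line gives x = −14. Substituting into the circle:
y² − 12y − 253 = 0
y = 23 or y = −11, giving (−14, 23) and (−14, −11).

(−14, −11) and (−14, 23)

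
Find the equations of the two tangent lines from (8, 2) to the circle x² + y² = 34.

A line y − (2) = m(x − (8)) is tangent when its distance from (0, 0) is √34:
(−8m − (−2))² = 34(m² + 1)
15m² − 16m − 15 = 0, so m = 5/3 or m = −3/5.
Through (8, 2) these give 5x − 3y = 34 and 3x + 5y = 34.

5x − 3y = 34 and 3x + 5y = 34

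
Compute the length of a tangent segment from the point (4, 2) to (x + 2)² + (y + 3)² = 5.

2√14

With centre O = (−2, −3), |OP|² = 61 and r² = 5.
The tangent meets the radius at right angles, so tangent² = |PO|² − r² = 61 − 5 = 56.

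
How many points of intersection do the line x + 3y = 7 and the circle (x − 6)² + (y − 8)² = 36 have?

Substituting the line into the circle gives 10x² − 74x + 289 = 0.
Δ = 5476 − 11560 = −6084.
No real roots: the line does not meet the circle.

0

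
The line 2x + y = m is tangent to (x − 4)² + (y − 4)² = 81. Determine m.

The line touches the circle iff its distance from (4, 4) is 9:
|2·4 + 1·4 − m| / √5 = 9
|m − (12)| = 9√5.

m = 12 ± 9√5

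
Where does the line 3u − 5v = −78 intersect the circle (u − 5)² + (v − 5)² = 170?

(−6, 12) and (4, 18)

From the line, v = (78 + 3u)/5. Substituting:
34u² + 68u − 816 = 0  ⟹  u² + 2u − 24 = 0
u = 4 or u = −6, giving (4, 18) and (−6, 12).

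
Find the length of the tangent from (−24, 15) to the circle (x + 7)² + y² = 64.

Centre (−7, 0), r² = 64. |PO|² = (−17)² + (15)² = 514.
Power of the point: PT² = |PO|² − r² = 450, so PT = 15√2.

15√2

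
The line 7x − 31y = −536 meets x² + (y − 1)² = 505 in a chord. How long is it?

From the line, y = (536 + 7x)/31. Substituting:
1010x² + 7070x − 230280 = 0  ⟹  x² + 7x − 228 = 0
x = 12 or x = −19, giving (12, 20) and (−19, 13).
Chord length = distance between (12, 20) and (−19, 13) = √1010 = √1010.

√1010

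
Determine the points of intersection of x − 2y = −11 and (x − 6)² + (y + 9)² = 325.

(−9, 1) and (7, 9)

Substitute y = (11 + x)/2:
5x² + 10x − 315 = 0  ⟹  x² + 2x − 63 = 0
x = 7 or x = −9, giving (7, 9) and (−9, 1).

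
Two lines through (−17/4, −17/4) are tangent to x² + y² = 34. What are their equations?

3x + 5y = −34 and 5x + 3y = −34

Write the tangent as mx − y + (−17/4 − m·(−17/4)) = 0 and set its distance from the centre to √34:
[m·(17/4) − (17/4)]² = 34(m² + 1)
15m² + 34m + 15 = 0, so m = −3/5 or m = −5/3.
With m = −3/5: 3x + 5y = −34. With m = −5/3: 5x + 3y = −34.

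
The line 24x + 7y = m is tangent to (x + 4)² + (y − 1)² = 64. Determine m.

The line touches the circle iff its distance from (−4, 1) is 8:
|24·(−4) + 7·1 − m| / √625 = 8
|m − (−89)| = 8·25, so m = 111 or m = −289.

m = −289 or m = 111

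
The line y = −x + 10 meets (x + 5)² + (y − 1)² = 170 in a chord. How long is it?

The distance from (−5, 1) to the line is 14/√2, and r² = 170.
Chord = 2√(r² − d²) = 2·√(72) = 12√2.

12√2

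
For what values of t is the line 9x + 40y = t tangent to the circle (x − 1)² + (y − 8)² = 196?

For a tangent, require d(centre, line) = r = 14.
|9·1 + 40·8 − t| / √1681 = 14
|t − (329)| = 14·41, so t = 903 or t = −245.

t = −245 or t = 903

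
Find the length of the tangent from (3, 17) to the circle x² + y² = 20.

√278

Centre (0, 0), r² = 20. |PO|² = (3)² + (17)² = 298.
The tangent meets the radius at right angles, so tangent² = |PO|² − r² = 298 − 20 = 278.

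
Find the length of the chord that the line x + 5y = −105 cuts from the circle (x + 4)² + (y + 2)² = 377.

The distance from (−4, −2) to the line is 91/√26, and r² = 377.
Chord = 2√(r² − d²) = 2·√(117/2) = 3√26.

3√26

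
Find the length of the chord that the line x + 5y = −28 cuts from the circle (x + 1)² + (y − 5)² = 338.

The distance from (−1, 5) to the line is 52/√26, and r² = 338.
Chord = 2√(r² − d²) = 2·√(234) = 6√26.

6√26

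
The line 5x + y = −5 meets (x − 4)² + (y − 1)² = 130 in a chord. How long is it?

4√26

Substitute y = −5x − 5:
26x² + 52x − 78 = 0  ⟹  x² + 2x − 3 = 0
x = 1 or x = −3, giving (1, −10) and (−3, 10).
|(1, −10) − (−3, 10)| = √((4)² + (−20)²) = 4√26.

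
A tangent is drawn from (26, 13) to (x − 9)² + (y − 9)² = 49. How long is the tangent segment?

With centre O = (9, 9), |OP|² = 305 and r² = 49.
The tangent meets the radius at right angles, so tangent² = |PO|² − r² = 305 − 49 = 256.

16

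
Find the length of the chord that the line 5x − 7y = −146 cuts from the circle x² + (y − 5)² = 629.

5√74

Express y = (146 + 5x)/7 and substitute into the circle:
74x² + 1110x − 18500 = 0  ⟹  x² + 15x − 250 = 0
x = 10 or x = −25, giving (10, 28) and (−25, 3).
Chord length = distance between (10, 28) and (−25, 3) = √1850 = 5√74.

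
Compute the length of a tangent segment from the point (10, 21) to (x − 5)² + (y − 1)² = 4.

√421

With centre O = (5, 1), |OP|² = 425 and r² = 4.
The tangent meets the radius at right angles, so tangent² = |PO|² − r² = 425 − 4 = 421.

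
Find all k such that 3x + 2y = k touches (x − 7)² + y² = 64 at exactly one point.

For a tangent, require d(centre, line) = r = 8.
|3·7 + 2·0 − k| / √13 = 8
|k − (21)| = 8√13.

k = 21 ± 8√13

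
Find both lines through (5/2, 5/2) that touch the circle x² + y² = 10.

Let a tangent through (5/2, 5/2) have slope m. Its distance from (0, 0) must equal √10:
[m·(−5/2) − (−5/2)]² = 10(m² + 1)
3m² + 10m + 3 = 0, so m = −3 or m = −1/3.
With m = −3: 3x + y = 10. With m = −1/3: x + 3y = 10.

3x + y = 10 and x + 3y = 10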